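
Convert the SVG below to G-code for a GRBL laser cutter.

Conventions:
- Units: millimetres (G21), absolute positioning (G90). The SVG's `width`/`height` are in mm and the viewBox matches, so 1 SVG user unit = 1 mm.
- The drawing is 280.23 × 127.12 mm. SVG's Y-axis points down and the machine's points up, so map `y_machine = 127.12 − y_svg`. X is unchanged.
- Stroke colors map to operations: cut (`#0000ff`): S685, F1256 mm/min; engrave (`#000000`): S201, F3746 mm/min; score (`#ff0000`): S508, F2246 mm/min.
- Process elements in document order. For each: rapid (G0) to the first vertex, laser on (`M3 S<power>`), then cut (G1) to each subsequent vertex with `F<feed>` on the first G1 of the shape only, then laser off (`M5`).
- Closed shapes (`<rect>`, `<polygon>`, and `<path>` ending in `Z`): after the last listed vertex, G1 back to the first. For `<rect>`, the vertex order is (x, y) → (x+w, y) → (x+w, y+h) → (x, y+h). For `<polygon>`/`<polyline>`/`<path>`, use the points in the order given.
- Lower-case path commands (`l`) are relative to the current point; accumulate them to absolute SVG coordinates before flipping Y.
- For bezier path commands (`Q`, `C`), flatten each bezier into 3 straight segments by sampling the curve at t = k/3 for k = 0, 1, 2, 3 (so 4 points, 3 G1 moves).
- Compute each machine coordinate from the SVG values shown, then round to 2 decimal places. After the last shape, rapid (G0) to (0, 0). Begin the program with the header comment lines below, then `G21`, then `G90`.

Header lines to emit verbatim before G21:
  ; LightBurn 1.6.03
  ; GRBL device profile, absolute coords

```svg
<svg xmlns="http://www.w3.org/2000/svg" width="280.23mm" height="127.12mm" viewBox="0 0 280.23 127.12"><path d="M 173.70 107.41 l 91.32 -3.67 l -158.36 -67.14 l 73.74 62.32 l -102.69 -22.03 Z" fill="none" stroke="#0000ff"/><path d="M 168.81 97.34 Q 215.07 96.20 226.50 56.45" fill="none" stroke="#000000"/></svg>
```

; LightBurn 1.6.03
; GRBL device profile, absolute coords
G21
G90
G0 X173.70 Y19.71
M3 S685
G1 X265.02 Y23.38 F1256
G1 X106.66 Y90.52
G1 X180.40 Y28.20
G1 X77.71 Y50.23
G1 X173.70 Y19.71
M5
G0 X168.81 Y29.78
M3 S201
G1 X195.78 Y34.83 F3746
G1 X215.01 Y48.46
G1 X226.50 Y70.67
M5
G0 X0.00 Y0.00

viewBox `0 0 280.23 127.12` with mm width/height → 1 unit = 1 mm. Flip: y_m = 127.12 − y_svg.

**Shape 1** — `<path>` closed polygon, stroke `#0000ff` → cut (S685, F1256). Machine vertices: (173.70,19.71) → (265.02,23.38) → (106.66,90.52) → (180.40,28.20) → (77.71,50.23) → (173.70,19.71). Closed: final G1 returns to the first vertex.

**Shape 2** — `<path>` quadratic bezier, stroke `#000000` → engrave (S201, F3746). Control points (SVG): P0=(168.81,97.34), P1=(215.07,96.20), P2=(226.50,56.45); sampled at t=k/3. Machine vertices: (168.81,29.78) → (195.78,34.83) → (215.01,48.46) → (226.50,70.67). Open path.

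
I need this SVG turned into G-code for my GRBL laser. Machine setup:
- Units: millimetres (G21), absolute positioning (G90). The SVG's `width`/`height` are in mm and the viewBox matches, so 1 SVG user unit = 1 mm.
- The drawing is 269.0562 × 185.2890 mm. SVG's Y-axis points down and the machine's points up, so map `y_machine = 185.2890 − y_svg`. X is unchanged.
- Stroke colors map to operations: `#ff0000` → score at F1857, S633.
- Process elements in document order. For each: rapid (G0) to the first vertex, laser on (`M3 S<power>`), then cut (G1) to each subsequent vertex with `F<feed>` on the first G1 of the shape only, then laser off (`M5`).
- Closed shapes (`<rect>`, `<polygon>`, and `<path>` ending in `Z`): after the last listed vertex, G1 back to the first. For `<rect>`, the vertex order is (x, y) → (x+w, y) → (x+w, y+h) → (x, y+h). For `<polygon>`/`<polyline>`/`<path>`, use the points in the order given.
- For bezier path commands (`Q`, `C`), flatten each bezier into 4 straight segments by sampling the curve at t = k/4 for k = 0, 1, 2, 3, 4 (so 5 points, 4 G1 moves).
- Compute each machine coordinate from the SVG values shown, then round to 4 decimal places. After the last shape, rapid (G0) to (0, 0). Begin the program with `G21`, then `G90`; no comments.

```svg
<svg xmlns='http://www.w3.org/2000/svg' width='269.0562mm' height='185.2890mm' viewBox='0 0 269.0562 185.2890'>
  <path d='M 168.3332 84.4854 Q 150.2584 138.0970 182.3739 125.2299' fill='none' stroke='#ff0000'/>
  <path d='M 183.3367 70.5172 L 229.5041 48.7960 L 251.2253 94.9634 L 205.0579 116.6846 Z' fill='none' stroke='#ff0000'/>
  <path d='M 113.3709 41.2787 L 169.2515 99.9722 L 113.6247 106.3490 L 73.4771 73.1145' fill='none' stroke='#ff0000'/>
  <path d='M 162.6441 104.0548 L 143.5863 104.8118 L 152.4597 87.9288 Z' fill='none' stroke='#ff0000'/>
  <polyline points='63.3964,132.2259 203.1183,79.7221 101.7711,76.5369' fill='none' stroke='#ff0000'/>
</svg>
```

G21
G90
G0 X168.3332 Y100.8036
M3 S633
G1 X162.4327 Y78.1527 F1857
G1 X162.8060 Y63.8117
G1 X169.4530 Y57.7805
G1 X182.3739 Y60.0591
M5
G0 X183.3367 Y114.7718
M3 S633
G1 X229.5041 Y136.4930 F1857
G1 X251.2253 Y90.3256
G1 X205.0579 Y68.6044
G1 X183.3367 Y114.7718
M5
G0 X113.3709 Y144.0103
M3 S633
G1 X169.2515 Y85.3168 F1857
G1 X113.6247 Y78.9400
G1 X73.4771 Y112.1745
M5
G0 X162.6441 Y81.2342
M3 S633
G1 X143.5863 Y80.4772 F1857
G1 X152.4597 Y97.3602
G1 X162.6441 Y81.2342
M5
G0 X63.3964 Y53.0631
M3 S633
G1 X203.1183 Y105.5669 F1857
G1 X101.7711 Y108.7521
M5
G0 X0.0000 Y0.0000

1 u = 1 mm; y_m = 185.2890 − y.

[1] `<path>` quadratic bezier, #ff0000→score S633 F1857: (168.3332,100.8036) → (162.4327,78.1527) → (162.8060,63.8117) → (169.4530,57.7805) → (182.3739,60.0591)

[2] `<path>` regular polygon, #ff0000→score S633 F1857: (183.3367,114.7718) → (229.5041,136.4930) → (251.2253,90.3256) → (205.0579,68.6044) → (183.3367,114.7718) (closed)

[3] `<path>` open polyline, #ff0000→score S633 F1857: (113.3709,144.0103) → (169.2515,85.3168) → (113.6247,78.9400) → (73.4771,112.1745)

[4] `<path>` regular polygon, #ff0000→score S633 F1857: (162.6441,81.2342) → (143.5863,80.4772) → (152.4597,97.3602) → (162.6441,81.2342) (closed)

[5] `<polyline>` open polyline, #ff0000→score S633 F1857: (63.3964,53.0631) → (203.1183,105.5669) → (101.7711,108.7521)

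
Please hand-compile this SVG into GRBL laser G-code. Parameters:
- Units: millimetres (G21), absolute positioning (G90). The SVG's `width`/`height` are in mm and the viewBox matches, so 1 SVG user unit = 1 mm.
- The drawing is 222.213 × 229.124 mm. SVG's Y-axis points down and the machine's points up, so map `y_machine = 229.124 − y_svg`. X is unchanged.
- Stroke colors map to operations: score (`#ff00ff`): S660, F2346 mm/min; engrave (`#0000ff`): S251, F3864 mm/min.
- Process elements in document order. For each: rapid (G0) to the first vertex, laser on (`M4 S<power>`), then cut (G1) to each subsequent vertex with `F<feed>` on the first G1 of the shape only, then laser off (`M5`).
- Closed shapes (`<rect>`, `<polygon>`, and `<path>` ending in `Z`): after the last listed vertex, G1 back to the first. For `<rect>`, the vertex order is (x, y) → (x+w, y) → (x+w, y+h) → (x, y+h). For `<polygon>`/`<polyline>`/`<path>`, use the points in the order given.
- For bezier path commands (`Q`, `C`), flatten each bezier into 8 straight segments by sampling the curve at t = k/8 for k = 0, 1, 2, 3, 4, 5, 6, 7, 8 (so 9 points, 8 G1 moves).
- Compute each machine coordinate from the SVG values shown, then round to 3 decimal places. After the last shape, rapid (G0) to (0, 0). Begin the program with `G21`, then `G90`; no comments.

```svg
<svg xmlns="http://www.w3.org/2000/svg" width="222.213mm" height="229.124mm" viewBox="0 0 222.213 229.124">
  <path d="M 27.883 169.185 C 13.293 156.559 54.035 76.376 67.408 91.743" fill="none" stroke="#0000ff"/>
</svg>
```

Since the viewBox matches the mm dimensions, user units are millimetres directly. The only transform is the Y-flip y_m = 229.124 − y_svg.

Shape 1 is a cubic bezier drawn with `<path>`. Its stroke #0000ff means engrave at S251, F3864. After flipping Y the toolpath is (27.883,59.939) → (24.844,67.522) → (26.023,79.527) → (30.451,94.043) → (37.159,109.157) → (45.178,122.960) → (53.539,133.539) → (61.272,138.983) → (67.408,137.381).

G21
G90
G0 X27.883 Y59.939
M4 S251
G1 X24.844 Y67.522 F3864
G1 X26.023 Y79.527
G1 X30.451 Y94.043
G1 X37.159 Y109.157
G1 X45.178 Y122.960
G1 X53.539 Y133.539
G1 X61.272 Y138.983
G1 X67.408 Y137.381
M5
G0 X0.000 Y0.000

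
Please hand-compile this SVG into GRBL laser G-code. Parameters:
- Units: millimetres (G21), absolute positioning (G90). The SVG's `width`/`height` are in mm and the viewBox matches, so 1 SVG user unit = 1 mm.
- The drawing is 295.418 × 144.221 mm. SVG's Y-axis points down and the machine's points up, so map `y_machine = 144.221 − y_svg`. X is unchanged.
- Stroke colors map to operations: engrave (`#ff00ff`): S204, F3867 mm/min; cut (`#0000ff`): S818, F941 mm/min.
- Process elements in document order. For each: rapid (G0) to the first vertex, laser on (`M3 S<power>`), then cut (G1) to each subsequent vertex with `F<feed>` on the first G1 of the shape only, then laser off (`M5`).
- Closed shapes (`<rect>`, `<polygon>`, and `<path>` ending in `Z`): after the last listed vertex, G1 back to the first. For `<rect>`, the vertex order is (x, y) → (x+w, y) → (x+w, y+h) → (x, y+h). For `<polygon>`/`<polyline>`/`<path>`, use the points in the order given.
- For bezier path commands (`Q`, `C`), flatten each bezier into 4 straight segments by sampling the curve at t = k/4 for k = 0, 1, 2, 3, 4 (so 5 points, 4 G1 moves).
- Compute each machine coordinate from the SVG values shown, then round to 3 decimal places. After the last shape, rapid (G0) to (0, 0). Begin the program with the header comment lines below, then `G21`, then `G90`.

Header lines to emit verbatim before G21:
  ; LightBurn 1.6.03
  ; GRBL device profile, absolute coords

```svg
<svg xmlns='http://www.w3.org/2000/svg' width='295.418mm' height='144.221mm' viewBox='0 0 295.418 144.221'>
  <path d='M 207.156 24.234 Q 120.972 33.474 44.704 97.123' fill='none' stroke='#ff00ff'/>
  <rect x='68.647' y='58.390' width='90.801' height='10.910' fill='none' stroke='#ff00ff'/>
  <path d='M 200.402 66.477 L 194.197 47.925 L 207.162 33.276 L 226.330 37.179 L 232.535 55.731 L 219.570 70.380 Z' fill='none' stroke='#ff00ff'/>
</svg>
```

; LightBurn 1.6.03
; GRBL device profile, absolute coords
G21
G90
G0 X207.156 Y119.987
M3 S204
G1 X164.684 Y111.966 F3867
G1 X123.451 Y97.145
G1 X83.458 Y75.522
G1 X44.704 Y47.098
M5
G0 X68.647 Y85.831
M3 S204
G1 X159.448 Y85.831 F3867
G1 X159.448 Y74.921
G1 X68.647 Y74.921
G1 X68.647 Y85.831
M5
G0 X200.402 Y77.744
M3 S204
G1 X194.197 Y96.296 F3867
G1 X207.162 Y110.945
G1 X226.330 Y107.042
G1 X232.535 Y88.490
G1 X219.570 Y73.841
G1 X200.402 Y77.744
M5
G0 X0.000 Y0.000

Since the viewBox matches the mm dimensions, user units are millimetres directly. The only transform is the Y-flip y_m = 144.221 − y_svg.

Shape 1 is a quadratic bezier drawn with `<path>`. Its stroke #ff00ff means engrave at S204, F3867. After flipping Y the toolpath is (207.156,119.987) → (164.684,111.966) → (123.451,97.145) → (83.458,75.522) → (44.704,47.098).

Shape 2 is a rectangle drawn with `<rect>`. Its stroke #ff00ff means engrave at S204, F3867. After flipping Y the toolpath is (68.647,85.831) → (159.448,85.831) → (159.448,74.921) → (68.647,74.921) → (68.647,85.831), returning to the start.

Shape 3 is a regular polygon drawn with `<path>`. Its stroke #ff00ff means engrave at S204, F3867. After flipping Y the toolpath is (200.402,77.744) → (194.197,96.296) → (207.162,110.945) → (226.330,107.042) → (232.535,88.490) → (219.570,73.841) → (200.402,77.744), returning to the start.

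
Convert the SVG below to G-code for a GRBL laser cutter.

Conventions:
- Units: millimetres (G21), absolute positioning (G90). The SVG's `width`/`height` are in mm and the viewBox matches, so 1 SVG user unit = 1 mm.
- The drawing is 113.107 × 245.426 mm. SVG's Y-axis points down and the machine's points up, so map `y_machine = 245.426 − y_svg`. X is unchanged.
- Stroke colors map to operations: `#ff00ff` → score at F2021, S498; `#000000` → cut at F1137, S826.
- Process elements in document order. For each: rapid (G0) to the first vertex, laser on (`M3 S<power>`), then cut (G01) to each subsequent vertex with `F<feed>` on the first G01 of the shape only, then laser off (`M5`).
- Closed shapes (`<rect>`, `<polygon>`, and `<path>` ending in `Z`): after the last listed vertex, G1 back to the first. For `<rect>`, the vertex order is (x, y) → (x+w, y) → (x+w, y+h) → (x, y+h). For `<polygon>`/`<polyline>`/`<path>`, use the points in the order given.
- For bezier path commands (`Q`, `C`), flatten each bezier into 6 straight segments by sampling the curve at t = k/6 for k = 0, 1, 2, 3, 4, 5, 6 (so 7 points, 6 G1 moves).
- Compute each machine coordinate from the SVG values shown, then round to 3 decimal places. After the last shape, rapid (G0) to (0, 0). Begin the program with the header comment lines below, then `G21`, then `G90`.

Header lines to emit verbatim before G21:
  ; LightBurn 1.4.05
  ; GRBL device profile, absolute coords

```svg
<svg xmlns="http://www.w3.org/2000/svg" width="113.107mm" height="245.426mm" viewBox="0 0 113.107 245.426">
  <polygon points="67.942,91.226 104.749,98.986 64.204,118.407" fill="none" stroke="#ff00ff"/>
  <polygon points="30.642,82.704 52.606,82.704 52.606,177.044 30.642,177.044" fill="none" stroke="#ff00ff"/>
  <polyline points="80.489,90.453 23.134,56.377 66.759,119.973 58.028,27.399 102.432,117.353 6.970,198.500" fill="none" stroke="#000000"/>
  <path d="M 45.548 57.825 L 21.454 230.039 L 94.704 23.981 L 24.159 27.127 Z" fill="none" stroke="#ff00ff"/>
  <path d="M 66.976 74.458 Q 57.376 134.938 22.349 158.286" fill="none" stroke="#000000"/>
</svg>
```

; LightBurn 1.4.05
; GRBL device profile, absolute coords
G21
G90
G0 X67.942 Y154.200
M3 S498
G01 X104.749 Y146.440 F2021
G01 X64.204 Y127.019
G01 X67.942 Y154.200
M5
G0 X30.642 Y162.722
M3 S498
G01 X52.606 Y162.722 F2021
G01 X52.606 Y68.382
G01 X30.642 Y68.382
G01 X30.642 Y162.722
M5
G0 X80.489 Y154.973
M3 S826
G01 X23.134 Y189.049 F1137
G01 X66.759 Y125.453
G01 X58.028 Y218.027
G01 X102.432 Y128.073
G01 X6.970 Y46.926
M5
G0 X45.548 Y187.601
M3 S498
G01 X21.454 Y15.387 F2021
G01 X94.704 Y221.445
G01 X24.159 Y218.299
G01 X45.548 Y187.601
M5
G0 X66.976 Y170.968
M3 S826
G01 X63.070 Y151.839 F1137
G01 X57.751 Y134.774
G01 X51.019 Y119.771
G01 X42.875 Y106.831
G01 X33.318 Y95.954
G01 X22.349 Y87.140
M5
G0 X0.000 Y0.000

viewBox `0 0 113.107 245.426` with mm width/height → 1 unit = 1 mm. Flip: y_m = 245.426 − y_svg.

**Shape 1** — `<polygon>` closed polygon, stroke `#ff00ff` → score (S498, F2021). Machine vertices: (67.942,154.200) → (104.749,146.440) → (64.204,127.019) → (67.942,154.200). Closed: final G1 returns to the first vertex.

**Shape 2** — `<polygon>` rectangle, stroke `#ff00ff` → score (S498, F2021). Machine vertices: (30.642,162.722) → (52.606,162.722) → (52.606,68.382) → (30.642,68.382) → (30.642,162.722). Closed: final G1 returns to the first vertex.

**Shape 3** — `<polyline>` open polyline, stroke `#000000` → cut (S826, F1137). Machine vertices: (80.489,154.973) → (23.134,189.049) → (66.759,125.453) → (58.028,218.027) → (102.432,128.073) → (6.970,46.926). Open path.

**Shape 4** — `<path>` closed polygon, stroke `#ff00ff` → score (S498, F2021). Machine vertices: (45.548,187.601) → (21.454,15.387) → (94.704,221.445) → (24.159,218.299) → (45.548,187.601). Closed: final G1 returns to the first vertex.

**Shape 5** — `<path>` quadratic bezier, stroke `#000000` → cut (S826, F1137). Control points (SVG): P0=(66.976,74.458), P1=(57.376,134.938), P2=(22.349,158.286); sampled at t=k/6. Machine vertices: (66.976,170.968) → (63.070,151.839) → (57.751,134.774) → (51.019,119.771) → (42.875,106.831) → (33.318,95.954) → (22.349,87.140). Open path.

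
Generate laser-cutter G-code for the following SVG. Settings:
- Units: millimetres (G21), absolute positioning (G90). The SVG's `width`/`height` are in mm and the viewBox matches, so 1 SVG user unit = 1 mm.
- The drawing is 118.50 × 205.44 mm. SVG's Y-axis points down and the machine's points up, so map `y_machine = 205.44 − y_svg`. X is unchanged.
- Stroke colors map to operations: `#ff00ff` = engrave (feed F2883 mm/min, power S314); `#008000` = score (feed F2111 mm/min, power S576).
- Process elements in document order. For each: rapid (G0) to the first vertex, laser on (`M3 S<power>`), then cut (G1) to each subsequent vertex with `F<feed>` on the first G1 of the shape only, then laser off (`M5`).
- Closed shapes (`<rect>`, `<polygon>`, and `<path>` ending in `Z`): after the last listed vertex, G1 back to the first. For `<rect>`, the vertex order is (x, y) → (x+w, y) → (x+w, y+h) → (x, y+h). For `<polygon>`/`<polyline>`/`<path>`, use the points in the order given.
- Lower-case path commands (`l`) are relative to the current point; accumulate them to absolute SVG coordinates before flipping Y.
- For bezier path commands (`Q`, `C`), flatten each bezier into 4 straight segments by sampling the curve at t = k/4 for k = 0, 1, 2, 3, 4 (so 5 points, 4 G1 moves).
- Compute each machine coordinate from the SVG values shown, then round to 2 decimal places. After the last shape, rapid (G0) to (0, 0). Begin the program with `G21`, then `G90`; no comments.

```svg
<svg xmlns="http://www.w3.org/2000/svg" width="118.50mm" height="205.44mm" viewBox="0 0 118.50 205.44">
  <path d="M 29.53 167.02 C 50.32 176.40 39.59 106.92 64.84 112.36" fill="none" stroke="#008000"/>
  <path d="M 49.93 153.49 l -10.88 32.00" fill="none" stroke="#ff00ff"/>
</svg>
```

G21
G90
G0 X29.53 Y38.42
M3 S576
G1 X40.27 Y43.77 F2111
G1 X45.51 Y64.27
G1 X51.59 Y85.52
G1 X64.84 Y93.08
M5
G0 X49.93 Y51.95
M3 S314
G1 X39.05 Y19.95 F2883
M5
G0 X0.00 Y0.00

1 u = 1 mm; y_m = 205.44 − y.

[1] `<path>` cubic bezier, #008000→score S576 F2111: (29.53,38.42) → (40.27,43.77) → (45.51,64.27) → (51.59,85.52) → (64.84,93.08)

[2] `<path>` line segment, #ff00ff→engrave S314 F2883: (49.93,51.95) → (39.05,19.95)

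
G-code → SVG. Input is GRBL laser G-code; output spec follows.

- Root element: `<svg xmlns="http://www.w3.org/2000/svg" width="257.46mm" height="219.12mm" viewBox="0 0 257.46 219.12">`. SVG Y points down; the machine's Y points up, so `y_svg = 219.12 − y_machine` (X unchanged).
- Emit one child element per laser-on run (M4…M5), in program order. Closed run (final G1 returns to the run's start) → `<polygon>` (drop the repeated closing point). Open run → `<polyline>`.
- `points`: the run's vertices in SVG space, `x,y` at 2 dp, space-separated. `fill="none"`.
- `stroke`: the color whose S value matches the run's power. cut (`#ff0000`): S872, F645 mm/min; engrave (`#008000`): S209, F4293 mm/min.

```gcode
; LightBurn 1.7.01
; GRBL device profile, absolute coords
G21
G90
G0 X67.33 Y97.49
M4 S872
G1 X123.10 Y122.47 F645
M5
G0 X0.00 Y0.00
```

<svg xmlns="http://www.w3.org/2000/svg" width="257.46mm" height="219.12mm" viewBox="0 0 257.46 219.12">
  <polyline points="67.33,121.63 123.10,96.65" fill="none" stroke="#ff0000"/>
</svg>

y_svg = 219.12 − y_m. Every run uses S872, so all elements get stroke `#ff0000` (cut).

[1] open run; points: 67.33,121.63 123.10,96.65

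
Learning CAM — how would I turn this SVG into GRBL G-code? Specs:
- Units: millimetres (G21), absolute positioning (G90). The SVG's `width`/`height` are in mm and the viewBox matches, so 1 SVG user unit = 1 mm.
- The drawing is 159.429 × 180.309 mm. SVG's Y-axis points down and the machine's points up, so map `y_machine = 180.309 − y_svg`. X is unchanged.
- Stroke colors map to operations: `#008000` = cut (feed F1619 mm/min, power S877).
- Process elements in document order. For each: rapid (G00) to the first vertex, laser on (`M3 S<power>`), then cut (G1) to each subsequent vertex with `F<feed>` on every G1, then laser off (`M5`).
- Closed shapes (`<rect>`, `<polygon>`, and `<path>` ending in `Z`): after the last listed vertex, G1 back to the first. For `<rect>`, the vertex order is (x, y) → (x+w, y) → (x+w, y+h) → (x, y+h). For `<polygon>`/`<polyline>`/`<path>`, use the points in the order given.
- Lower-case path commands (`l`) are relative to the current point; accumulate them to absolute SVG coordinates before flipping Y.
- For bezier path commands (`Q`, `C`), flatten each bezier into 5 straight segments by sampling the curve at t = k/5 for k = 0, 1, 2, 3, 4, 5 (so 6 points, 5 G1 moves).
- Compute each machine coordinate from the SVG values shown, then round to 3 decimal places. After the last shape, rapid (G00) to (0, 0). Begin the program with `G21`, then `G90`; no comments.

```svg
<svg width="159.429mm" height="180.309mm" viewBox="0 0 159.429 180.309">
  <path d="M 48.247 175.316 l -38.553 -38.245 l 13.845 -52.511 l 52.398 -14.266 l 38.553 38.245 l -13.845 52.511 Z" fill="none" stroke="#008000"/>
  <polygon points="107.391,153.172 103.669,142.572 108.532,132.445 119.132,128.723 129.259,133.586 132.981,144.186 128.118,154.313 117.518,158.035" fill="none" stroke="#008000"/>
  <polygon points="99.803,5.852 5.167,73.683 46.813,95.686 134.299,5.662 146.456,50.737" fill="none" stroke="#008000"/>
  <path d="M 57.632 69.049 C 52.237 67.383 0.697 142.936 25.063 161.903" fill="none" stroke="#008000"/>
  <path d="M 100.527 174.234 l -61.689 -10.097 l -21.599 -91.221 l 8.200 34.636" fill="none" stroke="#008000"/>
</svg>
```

1 u = 1 mm; y_m = 180.309 − y.

[1] `<path>` regular polygon, #008000→cut S877 F1619: (48.247,4.993) → (9.694,43.238) → (23.539,95.749) → (75.937,110.015) → (114.490,71.770) → (100.645,19.259) → (48.247,4.993) (closed)

[2] `<polygon>` regular polygon, #008000→cut S877 F1619: (107.391,27.137) → (103.669,37.737) → (108.532,47.864) → (119.132,51.586) → (129.259,46.723) → (132.981,36.123) → (128.118,25.996) → (117.518,22.274) → (107.391,27.137) (closed)

[3] `<polygon>` closed polygon, #008000→cut S877 F1619: (99.803,174.457) → (5.167,106.626) → (46.813,84.623) → (134.299,174.647) → (146.456,129.572) → (99.803,174.457) (closed)

[4] `<path>` cubic bezier, #008000→cut S877 F1619: (57.632,111.260) → (49.834,104.064) → (36.820,84.758) → (24.447,59.764) → (18.576,35.506) → (25.063,18.406)

[5] `<path>` open polyline, #008000→cut S877 F1619: (100.527,6.075) → (38.838,16.172) → (17.239,107.393) → (25.439,72.757)

G21
G90
G00 X48.247 Y4.993
M3 S877
G1 X9.694 Y43.238 F1619
G1 X23.539 Y95.749 F1619
G1 X75.937 Y110.015 F1619
G1 X114.490 Y71.770 F1619
G1 X100.645 Y19.259 F1619
G1 X48.247 Y4.993 F1619
M5
G00 X107.391 Y27.137
M3 S877
G1 X103.669 Y37.737 F1619
G1 X108.532 Y47.864 F1619
G1 X119.132 Y51.586 F1619
G1 X129.259 Y46.723 F1619
G1 X132.981 Y36.123 F1619
G1 X128.118 Y25.996 F1619
G1 X117.518 Y22.274 F1619
G1 X107.391 Y27.137 F1619
M5
G00 X99.803 Y174.457
M3 S877
G1 X5.167 Y106.626 F1619
G1 X46.813 Y84.623 F1619
G1 X134.299 Y174.647 F1619
G1 X146.456 Y129.572 F1619
G1 X99.803 Y174.457 F1619
M5
G00 X57.632 Y111.260
M3 S877
G1 X49.834 Y104.064 F1619
G1 X36.820 Y84.758 F1619
G1 X24.447 Y59.764 F1619
G1 X18.576 Y35.506 F1619
G1 X25.063 Y18.406 F1619
M5
G00 X100.527 Y6.075
M3 S877
G1 X38.838 Y16.172 F1619
G1 X17.239 Y107.393 F1619
G1 X25.439 Y72.757 F1619
M5
G00 X0.000 Y0.000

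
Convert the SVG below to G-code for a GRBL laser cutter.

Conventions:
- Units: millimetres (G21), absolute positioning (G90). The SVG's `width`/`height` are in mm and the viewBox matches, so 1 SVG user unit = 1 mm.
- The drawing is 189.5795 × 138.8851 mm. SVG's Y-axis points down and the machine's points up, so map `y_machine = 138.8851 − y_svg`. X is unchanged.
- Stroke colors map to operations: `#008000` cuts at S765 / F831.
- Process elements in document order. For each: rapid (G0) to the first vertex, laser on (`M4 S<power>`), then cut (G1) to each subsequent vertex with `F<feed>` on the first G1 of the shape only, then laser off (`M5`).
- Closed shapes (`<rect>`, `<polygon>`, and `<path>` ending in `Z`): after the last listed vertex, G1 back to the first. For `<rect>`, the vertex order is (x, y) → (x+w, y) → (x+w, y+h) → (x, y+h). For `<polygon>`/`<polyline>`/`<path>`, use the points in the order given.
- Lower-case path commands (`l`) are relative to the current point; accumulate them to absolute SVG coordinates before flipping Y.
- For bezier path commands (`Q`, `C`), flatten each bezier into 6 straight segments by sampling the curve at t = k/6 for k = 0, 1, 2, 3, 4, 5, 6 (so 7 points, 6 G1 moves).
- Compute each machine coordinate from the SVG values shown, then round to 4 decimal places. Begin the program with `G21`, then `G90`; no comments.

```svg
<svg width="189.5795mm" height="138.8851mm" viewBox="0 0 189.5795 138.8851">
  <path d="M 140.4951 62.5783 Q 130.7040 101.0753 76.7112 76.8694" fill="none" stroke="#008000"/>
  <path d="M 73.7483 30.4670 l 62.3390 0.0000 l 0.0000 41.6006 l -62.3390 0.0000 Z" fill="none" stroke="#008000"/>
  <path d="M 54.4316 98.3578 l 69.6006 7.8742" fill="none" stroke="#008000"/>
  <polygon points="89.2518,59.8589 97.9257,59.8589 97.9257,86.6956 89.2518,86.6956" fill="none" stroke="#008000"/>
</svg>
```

1 u = 1 mm; y_m = 138.8851 − y.

[1] `<path>` quadratic bezier, #008000→cut S765 F831: (140.4951,76.3068) → (136.0036,65.2162) → (129.0564,57.6091) → (119.6536,53.4855) → (107.7951,52.8454) → (93.4810,55.6888) → (76.7112,62.0157)

[2] `<path>` rectangle, #008000→cut S765 F831: (73.7483,108.4181) → (136.0873,108.4181) → (136.0873,66.8175) → (73.7483,66.8175) → (73.7483,108.4181) (closed)

[3] `<path>` line segment, #008000→cut S765 F831: (54.4316,40.5273) → (124.0322,32.6531)

[4] `<polygon>` rectangle, #008000→cut S765 F831: (89.2518,79.0262) → (97.9257,79.0262) → (97.9257,52.1895) → (89.2518,52.1895) → (89.2518,79.0262) (closed)

G21
G90
G0 X140.4951 Y76.3068
M4 S765
G1 X136.0036 Y65.2162 F831
G1 X129.0564 Y57.6091
G1 X119.6536 Y53.4855
G1 X107.7951 Y52.8454
G1 X93.4810 Y55.6888
G1 X76.7112 Y62.0157
M5
G0 X73.7483 Y108.4181
M4 S765
G1 X136.0873 Y108.4181 F831
G1 X136.0873 Y66.8175
G1 X73.7483 Y66.8175
G1 X73.7483 Y108.4181
M5
G0 X54.4316 Y40.5273
M4 S765
G1 X124.0322 Y32.6531 F831
M5
G0 X89.2518 Y79.0262
M4 S765
G1 X97.9257 Y79.0262 F831
G1 X97.9257 Y52.1895
G1 X89.2518 Y52.1895
G1 X89.2518 Y79.0262
M5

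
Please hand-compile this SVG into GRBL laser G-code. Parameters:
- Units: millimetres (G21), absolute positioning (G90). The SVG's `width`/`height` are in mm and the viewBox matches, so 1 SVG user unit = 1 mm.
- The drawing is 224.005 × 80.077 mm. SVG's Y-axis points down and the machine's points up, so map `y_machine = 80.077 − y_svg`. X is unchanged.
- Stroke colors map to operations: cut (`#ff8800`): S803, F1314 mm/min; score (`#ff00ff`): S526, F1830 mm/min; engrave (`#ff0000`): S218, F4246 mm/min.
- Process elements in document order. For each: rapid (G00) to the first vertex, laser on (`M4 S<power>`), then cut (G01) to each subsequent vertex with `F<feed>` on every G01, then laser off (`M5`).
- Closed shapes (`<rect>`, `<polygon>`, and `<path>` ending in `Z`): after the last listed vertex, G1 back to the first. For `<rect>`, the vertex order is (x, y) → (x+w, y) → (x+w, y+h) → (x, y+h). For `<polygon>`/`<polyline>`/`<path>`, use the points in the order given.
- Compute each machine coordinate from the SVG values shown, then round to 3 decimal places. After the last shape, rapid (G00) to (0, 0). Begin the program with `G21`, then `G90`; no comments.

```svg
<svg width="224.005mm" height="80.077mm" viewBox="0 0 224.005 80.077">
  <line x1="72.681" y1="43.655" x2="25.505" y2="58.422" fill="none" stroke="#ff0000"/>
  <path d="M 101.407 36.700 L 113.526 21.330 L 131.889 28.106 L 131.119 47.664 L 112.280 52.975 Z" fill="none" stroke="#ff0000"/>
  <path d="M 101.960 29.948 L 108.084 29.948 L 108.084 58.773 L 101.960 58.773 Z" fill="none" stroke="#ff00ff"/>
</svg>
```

1 u = 1 mm; y_m = 80.077 − y.

[1] `<line>` line segment, #ff0000→engrave S218 F4246: (72.681,36.422) → (25.505,21.655)

[2] `<path>` regular polygon, #ff0000→engrave S218 F4246: (101.407,43.377) → (113.526,58.747) → (131.889,51.971) → (131.119,32.413) → (112.280,27.102) → (101.407,43.377) (closed)

[3] `<path>` rectangle, #ff00ff→score S526 F1830: (101.960,50.129) → (108.084,50.129) → (108.084,21.304) → (101.960,21.304) → (101.960,50.129) (closed)

G21
G90
G00 X72.681 Y36.422
M4 S218
G01 X25.505 Y21.655 F4246
M5
G00 X101.407 Y43.377
M4 S218
G01 X113.526 Y58.747 F4246
G01 X131.889 Y51.971 F4246
G01 X131.119 Y32.413 F4246
G01 X112.280 Y27.102 F4246
G01 X101.407 Y43.377 F4246
M5
G00 X101.960 Y50.129
M4 S526
G01 X108.084 Y50.129 F1830
G01 X108.084 Y21.304 F1830
G01 X101.960 Y21.304 F1830
G01 X101.960 Y50.129 F1830
M5
G00 X0.000 Y0.000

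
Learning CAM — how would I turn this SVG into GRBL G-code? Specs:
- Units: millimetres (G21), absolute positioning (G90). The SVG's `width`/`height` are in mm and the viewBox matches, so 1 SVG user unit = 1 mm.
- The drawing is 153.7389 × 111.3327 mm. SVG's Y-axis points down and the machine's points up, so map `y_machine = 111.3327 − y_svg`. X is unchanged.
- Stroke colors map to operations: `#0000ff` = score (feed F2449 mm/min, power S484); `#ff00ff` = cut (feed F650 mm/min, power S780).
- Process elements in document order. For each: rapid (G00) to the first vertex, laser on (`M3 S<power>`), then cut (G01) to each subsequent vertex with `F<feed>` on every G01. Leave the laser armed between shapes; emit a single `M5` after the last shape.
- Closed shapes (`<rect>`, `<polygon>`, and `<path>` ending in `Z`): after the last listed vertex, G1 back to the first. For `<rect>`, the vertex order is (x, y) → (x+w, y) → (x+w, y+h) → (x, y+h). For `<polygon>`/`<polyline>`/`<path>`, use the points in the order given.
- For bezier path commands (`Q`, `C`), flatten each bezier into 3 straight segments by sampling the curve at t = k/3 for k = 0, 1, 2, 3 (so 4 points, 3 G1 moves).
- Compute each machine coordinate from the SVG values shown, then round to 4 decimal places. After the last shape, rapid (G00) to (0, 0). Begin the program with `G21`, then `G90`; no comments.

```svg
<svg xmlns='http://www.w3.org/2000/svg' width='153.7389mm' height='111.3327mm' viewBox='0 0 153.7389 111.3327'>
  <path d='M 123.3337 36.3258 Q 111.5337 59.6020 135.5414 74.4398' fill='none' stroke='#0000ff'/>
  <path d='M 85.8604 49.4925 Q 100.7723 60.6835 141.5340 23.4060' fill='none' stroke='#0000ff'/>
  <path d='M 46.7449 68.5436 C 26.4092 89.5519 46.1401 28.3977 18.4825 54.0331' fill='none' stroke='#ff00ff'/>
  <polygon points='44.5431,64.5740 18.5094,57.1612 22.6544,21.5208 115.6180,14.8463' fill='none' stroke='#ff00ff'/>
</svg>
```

viewBox `0 0 153.7389 111.3327` with mm width/height → 1 unit = 1 mm. Flip: y_m = 111.3327 − y_svg.

**Shape 1** — `<path>` quadratic bezier, stroke `#0000ff` → score (S484, F2449). Control points (SVG): P0=(123.3337,36.3258), P1=(111.5337,59.6020), P2=(135.5414,74.4398); sampled at t=k/3. Machine vertices: (123.3337,75.0069) → (119.4457,60.4270) → (123.5149,47.7224) → (135.5414,36.8929). Open path.

**Shape 2** — `<path>` quadratic bezier, stroke `#0000ff` → score (S484, F2449). Control points (SVG): P0=(85.8604,49.4925), P1=(100.7723,60.6835), P2=(141.5340,23.4060); sampled at t=k/3. Machine vertices: (85.8604,61.8402) → (98.6739,59.7649) → (117.2317,68.4604) → (141.5340,87.9267). Open path.

**Shape 3** — `<path>` cubic bezier, stroke `#ff00ff` → cut (S780, F650). Control points (SVG): P0=(46.7449,68.5436), P1=(26.4092,89.5519), P2=(46.1401,28.3977), P3=(18.4825,54.0331); sampled at t=k/3. Machine vertices: (46.7449,42.7891) → (36.5257,42.9108) → (33.5830,60.2626) → (18.4825,57.2996). Open path.

**Shape 4** — `<polygon>` closed polygon, stroke `#ff00ff` → cut (S780, F650). Machine vertices: (44.5431,46.7587) → (18.5094,54.1715) → (22.6544,89.8119) → (115.6180,96.4864) → (44.5431,46.7587). Closed: final G1 returns to the first vertex.

G21
G90
G00 X123.3337 Y75.0069
M3 S484
G01 X119.4457 Y60.4270 F2449
G01 X123.5149 Y47.7224 F2449
G01 X135.5414 Y36.8929 F2449
G00 X85.8604 Y61.8402
M3 S484
G01 X98.6739 Y59.7649 F2449
G01 X117.2317 Y68.4604 F2449
G01 X141.5340 Y87.9267 F2449
G00 X46.7449 Y42.7891
M3 S780
G01 X36.5257 Y42.9108 F650
G01 X33.5830 Y60.2626 F650
G01 X18.4825 Y57.2996 F650
G00 X44.5431 Y46.7587
M3 S780
G01 X18.5094 Y54.1715 F650
G01 X22.6544 Y89.8119 F650
G01 X115.6180 Y96.4864 F650
G01 X44.5431 Y46.7587 F650
M5
G00 X0.0000 Y0.0000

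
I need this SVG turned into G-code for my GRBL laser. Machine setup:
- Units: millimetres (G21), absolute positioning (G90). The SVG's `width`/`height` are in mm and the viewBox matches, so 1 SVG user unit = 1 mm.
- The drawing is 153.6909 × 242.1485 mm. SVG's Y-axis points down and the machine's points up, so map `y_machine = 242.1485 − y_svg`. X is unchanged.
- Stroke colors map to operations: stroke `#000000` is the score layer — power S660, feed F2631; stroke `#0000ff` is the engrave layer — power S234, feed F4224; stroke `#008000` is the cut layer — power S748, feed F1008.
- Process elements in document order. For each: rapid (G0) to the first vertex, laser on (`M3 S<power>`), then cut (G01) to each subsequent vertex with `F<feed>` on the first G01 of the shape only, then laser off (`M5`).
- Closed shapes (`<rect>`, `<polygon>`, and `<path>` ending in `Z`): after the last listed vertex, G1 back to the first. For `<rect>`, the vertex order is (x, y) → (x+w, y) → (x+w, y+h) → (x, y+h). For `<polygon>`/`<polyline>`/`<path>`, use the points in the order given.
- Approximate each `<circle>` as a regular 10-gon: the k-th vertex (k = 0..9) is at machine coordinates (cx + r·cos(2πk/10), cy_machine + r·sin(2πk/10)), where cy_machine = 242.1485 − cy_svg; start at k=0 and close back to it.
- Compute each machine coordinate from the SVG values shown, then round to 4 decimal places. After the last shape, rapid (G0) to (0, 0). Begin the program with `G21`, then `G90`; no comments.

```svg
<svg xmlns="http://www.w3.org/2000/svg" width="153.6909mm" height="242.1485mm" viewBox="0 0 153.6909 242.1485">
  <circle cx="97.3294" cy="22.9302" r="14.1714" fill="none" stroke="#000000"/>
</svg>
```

G21
G90
G0 X111.5008 Y219.2183
M3 S660
G01 X108.7943 Y227.5480 F2631
G01 X101.7086 Y232.6961
G01 X92.9502 Y232.6961
G01 X85.8645 Y227.5480
G01 X83.1580 Y219.2183
G01 X85.8645 Y210.8886
G01 X92.9502 Y205.7405
G01 X101.7086 Y205.7405
G01 X108.7943 Y210.8886
G01 X111.5008 Y219.2183
M5
G0 X0.0000 Y0.0000

1 u = 1 mm; y_m = 242.1485 − y.

[1] `<circle>` circle, #000000→score S660 F2631: (111.5008,219.2183) → (108.7943,227.5480) → (101.7086,232.6961) → (92.9502,232.6961) → (85.8645,227.5480) → (83.1580,219.2183) → (85.8645,210.8886) → (92.9502,205.7405) → (101.7086,205.7405) → (108.7943,210.8886) → (111.5008,219.2183) (closed)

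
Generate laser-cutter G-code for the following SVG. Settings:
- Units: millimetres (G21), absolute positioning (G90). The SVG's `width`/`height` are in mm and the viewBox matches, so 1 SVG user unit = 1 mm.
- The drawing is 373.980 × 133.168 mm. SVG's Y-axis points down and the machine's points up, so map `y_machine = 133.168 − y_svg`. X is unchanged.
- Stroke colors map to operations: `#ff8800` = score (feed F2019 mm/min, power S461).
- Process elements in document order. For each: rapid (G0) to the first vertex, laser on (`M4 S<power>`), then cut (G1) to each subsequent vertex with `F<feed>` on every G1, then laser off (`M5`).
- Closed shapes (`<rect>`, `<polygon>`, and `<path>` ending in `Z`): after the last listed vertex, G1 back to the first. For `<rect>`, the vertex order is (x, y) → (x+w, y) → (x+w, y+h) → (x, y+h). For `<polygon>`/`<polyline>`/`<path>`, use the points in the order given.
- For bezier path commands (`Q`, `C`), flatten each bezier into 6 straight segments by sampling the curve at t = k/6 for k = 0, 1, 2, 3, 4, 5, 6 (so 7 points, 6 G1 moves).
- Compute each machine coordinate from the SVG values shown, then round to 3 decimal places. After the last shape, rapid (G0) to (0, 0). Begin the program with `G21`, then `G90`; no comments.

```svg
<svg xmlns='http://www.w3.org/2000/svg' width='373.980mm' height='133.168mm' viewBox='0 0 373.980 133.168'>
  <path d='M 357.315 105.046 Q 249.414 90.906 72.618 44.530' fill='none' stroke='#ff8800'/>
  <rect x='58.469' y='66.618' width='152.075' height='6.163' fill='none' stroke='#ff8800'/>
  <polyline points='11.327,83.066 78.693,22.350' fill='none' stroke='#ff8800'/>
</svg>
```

viewBox `0 0 373.980 133.168` with mm width/height → 1 unit = 1 mm. Flip: y_m = 133.168 − y_svg.

**Shape 1** — `<path>` quadratic bezier, stroke `#ff8800` → score (S461, F2019). Control points (SVG): P0=(357.315,105.046), P1=(249.414,90.906), P2=(72.618,44.530); sampled at t=k/6. Machine vertices: (357.315,28.122) → (319.434,33.731) → (277.726,41.130) → (232.190,50.321) → (182.827,61.302) → (129.636,74.075) → (72.618,88.638). Open path.

**Shape 2** — `<rect>` rectangle, stroke `#ff8800` → score (S461, F2019). Machine vertices: (58.469,66.550) → (210.544,66.550) → (210.544,60.387) → (58.469,60.387) → (58.469,66.550). Closed: final G1 returns to the first vertex.

**Shape 3** — `<polyline>` line segment, stroke `#ff8800` → score (S461, F2019). Machine vertices: (11.327,50.102) → (78.693,110.818). Open path.

G21
G90
G0 X357.315 Y28.122
M4 S461
G1 X319.434 Y33.731 F2019
G1 X277.726 Y41.130 F2019
G1 X232.190 Y50.321 F2019
G1 X182.827 Y61.302 F2019
G1 X129.636 Y74.075 F2019
G1 X72.618 Y88.638 F2019
M5
G0 X58.469 Y66.550
M4 S461
G1 X210.544 Y66.550 F2019
G1 X210.544 Y60.387 F2019
G1 X58.469 Y60.387 F2019
G1 X58.469 Y66.550 F2019
M5
G0 X11.327 Y50.102
M4 S461
G1 X78.693 Y110.818 F2019
M5
G0 X0.000 Y0.000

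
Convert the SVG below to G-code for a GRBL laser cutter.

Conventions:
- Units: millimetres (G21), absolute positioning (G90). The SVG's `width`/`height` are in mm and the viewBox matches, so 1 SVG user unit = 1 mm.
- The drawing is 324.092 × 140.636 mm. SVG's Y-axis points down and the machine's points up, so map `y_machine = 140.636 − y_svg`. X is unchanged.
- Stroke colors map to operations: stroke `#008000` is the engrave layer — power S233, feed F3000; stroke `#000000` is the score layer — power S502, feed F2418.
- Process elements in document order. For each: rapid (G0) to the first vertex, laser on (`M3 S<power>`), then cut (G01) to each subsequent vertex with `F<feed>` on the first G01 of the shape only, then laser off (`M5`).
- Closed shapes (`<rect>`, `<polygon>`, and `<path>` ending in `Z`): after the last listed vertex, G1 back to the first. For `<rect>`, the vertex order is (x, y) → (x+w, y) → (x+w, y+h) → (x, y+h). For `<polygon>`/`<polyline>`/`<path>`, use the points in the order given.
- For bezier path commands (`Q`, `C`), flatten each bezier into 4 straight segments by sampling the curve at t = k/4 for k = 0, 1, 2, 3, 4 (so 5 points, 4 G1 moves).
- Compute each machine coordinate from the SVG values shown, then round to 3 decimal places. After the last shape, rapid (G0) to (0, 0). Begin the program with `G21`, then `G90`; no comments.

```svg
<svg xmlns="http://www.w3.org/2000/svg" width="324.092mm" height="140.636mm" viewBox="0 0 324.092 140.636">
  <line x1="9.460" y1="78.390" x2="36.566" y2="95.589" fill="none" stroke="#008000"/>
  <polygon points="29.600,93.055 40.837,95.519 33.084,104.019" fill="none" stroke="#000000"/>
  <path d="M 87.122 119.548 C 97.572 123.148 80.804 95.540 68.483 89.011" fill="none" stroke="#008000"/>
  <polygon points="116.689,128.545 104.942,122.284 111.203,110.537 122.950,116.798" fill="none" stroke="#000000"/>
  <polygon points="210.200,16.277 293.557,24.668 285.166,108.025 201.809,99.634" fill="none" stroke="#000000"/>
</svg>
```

G21
G90
G0 X9.460 Y62.246
M3 S233
G01 X36.566 Y45.047 F3000
M5
G0 X29.600 Y47.581
M3 S502
G01 X40.837 Y45.117 F2418
G01 X33.084 Y36.617
G01 X29.600 Y47.581
M5
G0 X87.122 Y21.088
M3 S233
G01 X90.351 Y23.423 F3000
G01 X86.342 Y32.558
G01 X78.063 Y43.593
G01 X68.483 Y51.625
M5
G0 X116.689 Y12.091
M3 S502
G01 X104.942 Y18.352 F2418
G01 X111.203 Y30.099
G01 X122.950 Y23.838
G01 X116.689 Y12.091
M5
G0 X210.200 Y124.359
M3 S502
G01 X293.557 Y115.968 F2418
G01 X285.166 Y32.611
G01 X201.809 Y41.002
G01 X210.200 Y124.359
M5
G0 X0.000 Y0.000

viewBox `0 0 324.092 140.636` with mm width/height → 1 unit = 1 mm. Flip: y_m = 140.636 − y_svg.

**Shape 1** — `<line>` line segment, stroke `#008000` → engrave (S233, F3000). Machine vertices: (9.460,62.246) → (36.566,45.047). Open path.

**Shape 2** — `<polygon>` regular polygon, stroke `#000000` → score (S502, F2418). Machine vertices: (29.600,47.581) → (40.837,45.117) → (33.084,36.617) → (29.600,47.581). Closed: final G1 returns to the first vertex.

**Shape 3** — `<path>` cubic bezier, stroke `#008000` → engrave (S233, F3000). Control points (SVG): P0=(87.122,119.548), P1=(97.572,123.148), P2=(80.804,95.540), P3=(68.483,89.011); sampled at t=k/4. Machine vertices: (87.122,21.088) → (90.351,23.423) → (86.342,32.558) → (78.063,43.593) → (68.483,51.625). Open path.

**Shape 4** — `<polygon>` regular polygon, stroke `#000000` → score (S502, F2418). Machine vertices: (116.689,12.091) → (104.942,18.352) → (111.203,30.099) → (122.950,23.838) → (116.689,12.091). Closed: final G1 returns to the first vertex.

**Shape 5** — `<polygon>` regular polygon, stroke `#000000` → score (S502, F2418). Machine vertices: (210.200,124.359) → (293.557,115.968) → (285.166,32.611) → (201.809,41.002) → (210.200,124.359). Closed: final G1 returns to the first vertex.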